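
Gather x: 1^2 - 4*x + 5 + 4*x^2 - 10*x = 4*x^2 - 14*x + 6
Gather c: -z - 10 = -z - 10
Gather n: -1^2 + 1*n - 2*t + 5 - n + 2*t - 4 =0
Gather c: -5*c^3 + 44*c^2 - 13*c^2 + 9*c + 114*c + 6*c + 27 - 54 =-5*c^3 + 31*c^2 + 129*c - 27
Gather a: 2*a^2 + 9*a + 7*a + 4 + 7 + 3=2*a^2 + 16*a + 14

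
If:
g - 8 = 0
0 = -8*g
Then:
No Solution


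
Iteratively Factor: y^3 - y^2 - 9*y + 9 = (y + 3)*(y^2 - 4*y + 3) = (y - 1)*(y + 3)*(y - 3)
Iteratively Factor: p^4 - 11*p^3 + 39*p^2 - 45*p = (p - 3)*(p^3 - 8*p^2 + 15*p) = p*(p - 3)*(p^2 - 8*p + 15) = p*(p - 3)^2*(p - 5)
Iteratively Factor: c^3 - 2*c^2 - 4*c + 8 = (c + 2)*(c^2 - 4*c + 4) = (c - 2)*(c + 2)*(c - 2)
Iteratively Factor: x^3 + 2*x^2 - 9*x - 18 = (x - 3)*(x^2 + 5*x + 6) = (x - 3)*(x + 3)*(x + 2)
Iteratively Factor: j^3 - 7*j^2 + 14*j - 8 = (j - 4)*(j^2 - 3*j + 2) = (j - 4)*(j - 2)*(j - 1)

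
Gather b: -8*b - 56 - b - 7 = -9*b - 63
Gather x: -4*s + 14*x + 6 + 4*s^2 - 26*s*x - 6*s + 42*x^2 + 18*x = 4*s^2 - 10*s + 42*x^2 + x*(32 - 26*s) + 6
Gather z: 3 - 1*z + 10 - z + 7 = 20 - 2*z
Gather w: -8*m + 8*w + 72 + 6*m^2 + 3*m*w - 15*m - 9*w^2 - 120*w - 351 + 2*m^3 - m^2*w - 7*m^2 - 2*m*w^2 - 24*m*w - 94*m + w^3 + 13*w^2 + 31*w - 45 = 2*m^3 - m^2 - 117*m + w^3 + w^2*(4 - 2*m) + w*(-m^2 - 21*m - 81) - 324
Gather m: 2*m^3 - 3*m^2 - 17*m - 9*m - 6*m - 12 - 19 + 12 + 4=2*m^3 - 3*m^2 - 32*m - 15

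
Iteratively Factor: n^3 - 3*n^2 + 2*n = (n - 2)*(n^2 - n) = n*(n - 2)*(n - 1)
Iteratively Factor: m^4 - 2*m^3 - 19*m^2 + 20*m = (m + 4)*(m^3 - 6*m^2 + 5*m) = m*(m + 4)*(m^2 - 6*m + 5) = m*(m - 5)*(m + 4)*(m - 1)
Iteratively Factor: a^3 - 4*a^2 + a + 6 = (a - 2)*(a^2 - 2*a - 3) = (a - 2)*(a + 1)*(a - 3)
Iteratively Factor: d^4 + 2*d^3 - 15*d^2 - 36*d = (d + 3)*(d^3 - d^2 - 12*d) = (d - 4)*(d + 3)*(d^2 + 3*d) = (d - 4)*(d + 3)^2*(d)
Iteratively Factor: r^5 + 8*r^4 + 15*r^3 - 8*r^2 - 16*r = (r)*(r^4 + 8*r^3 + 15*r^2 - 8*r - 16) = r*(r + 4)*(r^3 + 4*r^2 - r - 4) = r*(r - 1)*(r + 4)*(r^2 + 5*r + 4) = r*(r - 1)*(r + 4)^2*(r + 1)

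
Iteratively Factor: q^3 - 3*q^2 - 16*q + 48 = (q - 3)*(q^2 - 16) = (q - 3)*(q + 4)*(q - 4)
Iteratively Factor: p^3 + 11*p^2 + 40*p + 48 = (p + 4)*(p^2 + 7*p + 12) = (p + 4)^2*(p + 3)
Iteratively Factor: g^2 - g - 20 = (g - 5)*(g + 4)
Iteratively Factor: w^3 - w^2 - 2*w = (w - 2)*(w^2 + w) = w*(w - 2)*(w + 1)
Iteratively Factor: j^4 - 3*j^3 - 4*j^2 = (j - 4)*(j^3 + j^2) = j*(j - 4)*(j^2 + j) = j*(j - 4)*(j + 1)*(j)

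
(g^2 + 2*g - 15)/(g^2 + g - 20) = (g - 3)/(g - 4)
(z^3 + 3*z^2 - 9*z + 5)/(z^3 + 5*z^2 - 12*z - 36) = (z^3 + 3*z^2 - 9*z + 5)/(z^3 + 5*z^2 - 12*z - 36)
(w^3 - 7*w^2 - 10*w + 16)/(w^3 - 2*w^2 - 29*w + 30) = (w^2 - 6*w - 16)/(w^2 - w - 30)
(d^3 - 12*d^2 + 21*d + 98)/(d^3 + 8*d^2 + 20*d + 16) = (d^2 - 14*d + 49)/(d^2 + 6*d + 8)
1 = 1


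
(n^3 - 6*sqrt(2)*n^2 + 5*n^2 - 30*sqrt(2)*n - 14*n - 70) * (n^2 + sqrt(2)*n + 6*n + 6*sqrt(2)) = n^5 - 5*sqrt(2)*n^4 + 11*n^4 - 55*sqrt(2)*n^3 + 4*n^3 - 286*n^2 - 164*sqrt(2)*n^2 - 780*n - 154*sqrt(2)*n - 420*sqrt(2)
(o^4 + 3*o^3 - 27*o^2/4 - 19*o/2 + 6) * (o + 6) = o^5 + 9*o^4 + 45*o^3/4 - 50*o^2 - 51*o + 36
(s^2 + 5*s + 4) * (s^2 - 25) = s^4 + 5*s^3 - 21*s^2 - 125*s - 100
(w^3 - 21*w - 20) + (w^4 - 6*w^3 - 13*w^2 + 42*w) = w^4 - 5*w^3 - 13*w^2 + 21*w - 20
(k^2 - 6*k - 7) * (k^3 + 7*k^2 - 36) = k^5 + k^4 - 49*k^3 - 85*k^2 + 216*k + 252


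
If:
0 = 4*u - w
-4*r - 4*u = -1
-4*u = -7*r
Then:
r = 1/11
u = 7/44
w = 7/11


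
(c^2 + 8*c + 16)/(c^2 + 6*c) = (c^2 + 8*c + 16)/(c*(c + 6))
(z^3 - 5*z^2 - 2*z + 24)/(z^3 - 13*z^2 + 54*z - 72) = (z + 2)/(z - 6)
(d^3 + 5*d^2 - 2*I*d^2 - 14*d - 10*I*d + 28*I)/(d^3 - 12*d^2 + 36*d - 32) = (d^2 + d*(7 - 2*I) - 14*I)/(d^2 - 10*d + 16)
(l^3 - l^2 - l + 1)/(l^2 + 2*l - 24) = (l^3 - l^2 - l + 1)/(l^2 + 2*l - 24)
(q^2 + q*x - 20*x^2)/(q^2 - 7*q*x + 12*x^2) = (-q - 5*x)/(-q + 3*x)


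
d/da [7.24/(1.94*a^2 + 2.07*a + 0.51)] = (-28.0912*a - 14.9868)/(1.94*a^2 + 2.07*a + 0.51)^2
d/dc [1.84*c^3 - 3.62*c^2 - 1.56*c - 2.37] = 5.52*c^2 - 7.24*c - 1.56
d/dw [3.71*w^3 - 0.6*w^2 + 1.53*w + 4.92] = 11.13*w^2 - 1.2*w + 1.53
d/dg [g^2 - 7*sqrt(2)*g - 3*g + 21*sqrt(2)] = 2*g - 7*sqrt(2) - 3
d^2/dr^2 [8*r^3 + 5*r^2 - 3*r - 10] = 48*r + 10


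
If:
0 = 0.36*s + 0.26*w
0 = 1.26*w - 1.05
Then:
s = -0.60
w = 0.83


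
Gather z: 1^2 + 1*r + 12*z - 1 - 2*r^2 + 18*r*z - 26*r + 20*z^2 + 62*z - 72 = -2*r^2 - 25*r + 20*z^2 + z*(18*r + 74) - 72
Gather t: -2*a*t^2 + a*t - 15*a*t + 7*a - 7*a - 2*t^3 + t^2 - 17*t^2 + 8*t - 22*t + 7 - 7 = -2*t^3 + t^2*(-2*a - 16) + t*(-14*a - 14)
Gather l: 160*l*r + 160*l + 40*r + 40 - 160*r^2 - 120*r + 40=l*(160*r + 160) - 160*r^2 - 80*r + 80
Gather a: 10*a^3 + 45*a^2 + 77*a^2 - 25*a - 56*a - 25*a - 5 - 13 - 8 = 10*a^3 + 122*a^2 - 106*a - 26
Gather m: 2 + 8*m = 8*m + 2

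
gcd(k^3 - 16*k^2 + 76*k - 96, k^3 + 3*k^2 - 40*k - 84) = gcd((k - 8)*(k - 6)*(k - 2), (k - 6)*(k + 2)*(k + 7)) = k - 6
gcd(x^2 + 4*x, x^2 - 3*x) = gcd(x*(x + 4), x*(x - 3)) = x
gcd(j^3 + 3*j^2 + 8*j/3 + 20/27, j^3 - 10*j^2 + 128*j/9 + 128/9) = j + 2/3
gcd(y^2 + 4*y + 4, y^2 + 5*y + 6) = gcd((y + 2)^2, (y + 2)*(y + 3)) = y + 2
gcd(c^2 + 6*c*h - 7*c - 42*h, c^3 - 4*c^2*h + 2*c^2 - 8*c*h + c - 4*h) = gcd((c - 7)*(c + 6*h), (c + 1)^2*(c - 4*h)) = 1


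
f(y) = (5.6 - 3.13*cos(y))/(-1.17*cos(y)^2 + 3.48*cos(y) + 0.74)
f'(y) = (5.6 - 3.13*cos(y))*(-2.34*sin(y)*cos(y) + 3.48*sin(y))/(-1.17*cos(y)^2 + 3.48*cos(y) + 0.74)^2 + 3.13*sin(y)/(-1.17*cos(y)^2 + 3.48*cos(y) + 0.74)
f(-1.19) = 2.37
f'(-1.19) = -4.62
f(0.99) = 1.69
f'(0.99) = 2.49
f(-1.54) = 6.51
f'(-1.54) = -29.89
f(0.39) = 0.91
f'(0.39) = 0.56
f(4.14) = -4.90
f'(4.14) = -11.38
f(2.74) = -2.46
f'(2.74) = 1.21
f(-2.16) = -4.72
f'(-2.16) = -10.39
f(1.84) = -23.97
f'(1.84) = 342.09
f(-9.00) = -2.48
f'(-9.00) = -1.31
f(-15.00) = -3.09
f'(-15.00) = -3.31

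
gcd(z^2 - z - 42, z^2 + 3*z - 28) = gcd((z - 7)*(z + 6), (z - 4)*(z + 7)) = 1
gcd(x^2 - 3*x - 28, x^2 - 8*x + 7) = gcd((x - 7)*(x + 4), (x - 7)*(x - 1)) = x - 7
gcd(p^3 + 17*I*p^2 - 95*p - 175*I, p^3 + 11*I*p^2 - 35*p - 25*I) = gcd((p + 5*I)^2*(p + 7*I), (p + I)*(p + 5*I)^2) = p^2 + 10*I*p - 25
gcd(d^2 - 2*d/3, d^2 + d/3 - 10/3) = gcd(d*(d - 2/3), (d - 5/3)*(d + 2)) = 1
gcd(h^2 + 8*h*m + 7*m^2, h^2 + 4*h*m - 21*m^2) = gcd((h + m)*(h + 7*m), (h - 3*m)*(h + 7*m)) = h + 7*m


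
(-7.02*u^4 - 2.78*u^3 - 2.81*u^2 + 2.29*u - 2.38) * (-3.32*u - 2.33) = 23.3064*u^5 + 25.5862*u^4 + 15.8066*u^3 - 1.0555*u^2 + 2.5659*u + 5.5454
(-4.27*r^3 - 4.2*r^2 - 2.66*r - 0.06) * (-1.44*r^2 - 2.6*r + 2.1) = 6.1488*r^5 + 17.15*r^4 + 5.7834*r^3 - 1.8176*r^2 - 5.43*r - 0.126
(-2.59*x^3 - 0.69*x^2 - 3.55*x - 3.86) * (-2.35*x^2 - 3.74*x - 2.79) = 6.0865*x^5 + 11.3081*x^4 + 18.1492*x^3 + 24.2731*x^2 + 24.3409*x + 10.7694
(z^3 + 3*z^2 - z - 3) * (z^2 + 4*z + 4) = z^5 + 7*z^4 + 15*z^3 + 5*z^2 - 16*z - 12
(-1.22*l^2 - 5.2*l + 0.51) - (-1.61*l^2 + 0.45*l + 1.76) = 0.39*l^2 - 5.65*l - 1.25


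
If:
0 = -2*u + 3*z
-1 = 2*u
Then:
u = -1/2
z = -1/3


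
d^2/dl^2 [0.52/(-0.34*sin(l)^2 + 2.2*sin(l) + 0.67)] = (-0.240448*sin(l)^4 + 1.16688*sin(l)^3 - 2.629952*sin(l)^2 - 1.56728*sin(l) + 5.270512)/(-0.34*sin(l)^2 + 2.2*sin(l) + 0.67)^3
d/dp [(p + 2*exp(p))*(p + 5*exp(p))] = 7*p*exp(p) + 2*p + 20*exp(2*p) + 7*exp(p)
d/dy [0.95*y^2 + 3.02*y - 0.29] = 1.9*y + 3.02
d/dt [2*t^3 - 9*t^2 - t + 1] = 6*t^2 - 18*t - 1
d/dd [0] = 0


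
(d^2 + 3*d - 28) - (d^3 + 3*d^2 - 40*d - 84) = -d^3 - 2*d^2 + 43*d + 56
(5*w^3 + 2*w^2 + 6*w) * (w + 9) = 5*w^4 + 47*w^3 + 24*w^2 + 54*w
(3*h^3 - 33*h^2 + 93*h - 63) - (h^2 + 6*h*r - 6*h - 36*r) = 3*h^3 - 34*h^2 - 6*h*r + 99*h + 36*r - 63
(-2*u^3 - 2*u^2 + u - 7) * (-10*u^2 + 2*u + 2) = 20*u^5 + 16*u^4 - 18*u^3 + 68*u^2 - 12*u - 14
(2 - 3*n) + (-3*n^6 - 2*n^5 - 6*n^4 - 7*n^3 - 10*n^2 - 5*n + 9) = -3*n^6 - 2*n^5 - 6*n^4 - 7*n^3 - 10*n^2 - 8*n + 11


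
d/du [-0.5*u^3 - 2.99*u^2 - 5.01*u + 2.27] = -1.5*u^2 - 5.98*u - 5.01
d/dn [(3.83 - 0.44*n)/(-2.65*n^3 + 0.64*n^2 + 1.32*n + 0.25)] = (-2.332*n^3 + 30.7301*n^2 - 4.9024*n - 5.1656)/(7.0225*n^6 - 3.392*n^5 - 6.5864*n^4 + 0.3646*n^3 + 2.0624*n^2 + 0.66*n + 0.0625)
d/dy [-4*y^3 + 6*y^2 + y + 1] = -12*y^2 + 12*y + 1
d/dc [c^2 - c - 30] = 2*c - 1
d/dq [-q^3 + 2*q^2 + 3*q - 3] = -3*q^2 + 4*q + 3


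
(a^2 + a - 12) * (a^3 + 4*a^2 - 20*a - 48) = a^5 + 5*a^4 - 28*a^3 - 116*a^2 + 192*a + 576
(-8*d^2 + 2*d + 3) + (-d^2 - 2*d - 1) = 2 - 9*d^2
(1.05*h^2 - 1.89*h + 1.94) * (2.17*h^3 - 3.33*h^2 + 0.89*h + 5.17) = 2.2785*h^5 - 7.5978*h^4 + 11.438*h^3 - 2.7138*h^2 - 8.0447*h + 10.0298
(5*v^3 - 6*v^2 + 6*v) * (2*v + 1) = 10*v^4 - 7*v^3 + 6*v^2 + 6*v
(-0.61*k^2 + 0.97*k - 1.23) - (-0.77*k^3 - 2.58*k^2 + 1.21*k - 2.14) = 0.77*k^3 + 1.97*k^2 - 0.24*k + 0.91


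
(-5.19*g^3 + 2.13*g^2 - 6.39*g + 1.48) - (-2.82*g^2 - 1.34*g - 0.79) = -5.19*g^3 + 4.95*g^2 - 5.05*g + 2.27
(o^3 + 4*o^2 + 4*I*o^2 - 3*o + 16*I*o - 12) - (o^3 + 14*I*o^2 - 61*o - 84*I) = 4*o^2 - 10*I*o^2 + 58*o + 16*I*o - 12 + 84*I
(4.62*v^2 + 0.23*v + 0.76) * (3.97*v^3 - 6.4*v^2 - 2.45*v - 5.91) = 18.3414*v^5 - 28.6549*v^4 - 9.7738*v^3 - 32.7317*v^2 - 3.2213*v - 4.4916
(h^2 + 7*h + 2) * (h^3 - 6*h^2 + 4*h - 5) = h^5 + h^4 - 36*h^3 + 11*h^2 - 27*h - 10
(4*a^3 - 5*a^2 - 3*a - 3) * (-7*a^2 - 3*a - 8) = -28*a^5 + 23*a^4 + 4*a^3 + 70*a^2 + 33*a + 24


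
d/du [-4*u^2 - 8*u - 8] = -8*u - 8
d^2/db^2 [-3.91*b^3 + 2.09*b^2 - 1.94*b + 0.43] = 4.18 - 23.46*b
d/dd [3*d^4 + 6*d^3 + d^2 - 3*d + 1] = 12*d^3 + 18*d^2 + 2*d - 3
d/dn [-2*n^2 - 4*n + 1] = -4*n - 4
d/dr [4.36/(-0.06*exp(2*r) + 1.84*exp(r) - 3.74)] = (0.5232*exp(r) - 8.0224)*exp(r)/(0.06*exp(2*r) - 1.84*exp(r) + 3.74)^2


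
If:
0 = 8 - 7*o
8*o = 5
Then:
No Solution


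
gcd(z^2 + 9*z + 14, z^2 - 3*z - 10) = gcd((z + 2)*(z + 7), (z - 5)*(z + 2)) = z + 2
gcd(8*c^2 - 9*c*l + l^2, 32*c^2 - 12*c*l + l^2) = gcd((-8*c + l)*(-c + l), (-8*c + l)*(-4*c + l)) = 8*c - l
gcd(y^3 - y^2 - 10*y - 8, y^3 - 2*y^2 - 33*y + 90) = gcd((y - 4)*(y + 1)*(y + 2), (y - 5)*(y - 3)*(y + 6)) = 1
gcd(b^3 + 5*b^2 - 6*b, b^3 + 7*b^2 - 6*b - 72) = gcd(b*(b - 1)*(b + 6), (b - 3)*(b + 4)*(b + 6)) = b + 6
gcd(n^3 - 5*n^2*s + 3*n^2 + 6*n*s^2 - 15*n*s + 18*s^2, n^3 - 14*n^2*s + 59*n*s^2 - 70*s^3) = -n + 2*s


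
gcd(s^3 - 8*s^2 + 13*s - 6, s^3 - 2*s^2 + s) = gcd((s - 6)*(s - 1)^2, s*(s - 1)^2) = s^2 - 2*s + 1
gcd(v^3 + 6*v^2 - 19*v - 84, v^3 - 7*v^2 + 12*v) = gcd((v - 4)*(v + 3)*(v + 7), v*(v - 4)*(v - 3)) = v - 4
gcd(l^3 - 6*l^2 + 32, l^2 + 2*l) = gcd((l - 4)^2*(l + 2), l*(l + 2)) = l + 2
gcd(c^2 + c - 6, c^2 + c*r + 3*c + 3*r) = c + 3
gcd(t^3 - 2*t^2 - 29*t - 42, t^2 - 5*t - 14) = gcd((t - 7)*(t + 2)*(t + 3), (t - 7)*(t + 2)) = t^2 - 5*t - 14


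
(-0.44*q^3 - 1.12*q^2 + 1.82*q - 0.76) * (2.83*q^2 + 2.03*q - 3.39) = -1.2452*q^5 - 4.0628*q^4 + 4.3686*q^3 + 5.3406*q^2 - 7.7126*q + 2.5764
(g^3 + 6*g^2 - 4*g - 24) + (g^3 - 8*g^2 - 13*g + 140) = 2*g^3 - 2*g^2 - 17*g + 116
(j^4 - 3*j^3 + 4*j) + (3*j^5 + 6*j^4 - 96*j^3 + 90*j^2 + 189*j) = 3*j^5 + 7*j^4 - 99*j^3 + 90*j^2 + 193*j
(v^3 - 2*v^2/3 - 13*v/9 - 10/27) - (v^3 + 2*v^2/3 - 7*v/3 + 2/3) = -4*v^2/3 + 8*v/9 - 28/27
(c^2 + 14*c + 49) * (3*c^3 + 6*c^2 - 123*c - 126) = 3*c^5 + 48*c^4 + 108*c^3 - 1554*c^2 - 7791*c - 6174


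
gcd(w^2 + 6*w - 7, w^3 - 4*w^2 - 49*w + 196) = w + 7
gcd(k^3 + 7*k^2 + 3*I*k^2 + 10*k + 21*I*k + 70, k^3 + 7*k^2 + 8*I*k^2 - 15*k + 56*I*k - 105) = k^2 + k*(7 + 5*I) + 35*I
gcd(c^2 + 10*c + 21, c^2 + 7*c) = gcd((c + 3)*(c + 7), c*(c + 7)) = c + 7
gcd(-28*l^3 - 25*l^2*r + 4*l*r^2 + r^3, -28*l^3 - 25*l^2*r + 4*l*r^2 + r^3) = -28*l^3 - 25*l^2*r + 4*l*r^2 + r^3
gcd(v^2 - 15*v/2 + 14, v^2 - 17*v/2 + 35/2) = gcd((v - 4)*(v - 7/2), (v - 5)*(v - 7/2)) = v - 7/2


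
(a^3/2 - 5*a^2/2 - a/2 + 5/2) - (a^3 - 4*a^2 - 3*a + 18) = -a^3/2 + 3*a^2/2 + 5*a/2 - 31/2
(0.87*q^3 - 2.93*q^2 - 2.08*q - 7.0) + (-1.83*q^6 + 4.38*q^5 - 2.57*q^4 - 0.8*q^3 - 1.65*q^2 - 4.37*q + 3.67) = -1.83*q^6 + 4.38*q^5 - 2.57*q^4 + 0.07*q^3 - 4.58*q^2 - 6.45*q - 3.33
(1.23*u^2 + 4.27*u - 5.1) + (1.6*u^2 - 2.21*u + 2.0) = 2.83*u^2 + 2.06*u - 3.1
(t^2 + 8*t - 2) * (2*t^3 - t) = 2*t^5 + 16*t^4 - 5*t^3 - 8*t^2 + 2*t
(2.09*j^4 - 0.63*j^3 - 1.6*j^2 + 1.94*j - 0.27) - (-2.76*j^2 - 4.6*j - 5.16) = 2.09*j^4 - 0.63*j^3 + 1.16*j^2 + 6.54*j + 4.89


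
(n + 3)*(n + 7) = n^2 + 10*n + 21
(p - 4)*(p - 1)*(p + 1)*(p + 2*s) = p^4 + 2*p^3*s - 4*p^3 - 8*p^2*s - p^2 - 2*p*s + 4*p + 8*s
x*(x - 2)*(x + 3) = x^3 + x^2 - 6*x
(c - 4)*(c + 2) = c^2 - 2*c - 8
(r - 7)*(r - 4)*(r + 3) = r^3 - 8*r^2 - 5*r + 84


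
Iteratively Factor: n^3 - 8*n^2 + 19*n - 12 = (n - 3)*(n^2 - 5*n + 4) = (n - 4)*(n - 3)*(n - 1)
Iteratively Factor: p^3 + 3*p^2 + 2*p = (p)*(p^2 + 3*p + 2) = p*(p + 1)*(p + 2)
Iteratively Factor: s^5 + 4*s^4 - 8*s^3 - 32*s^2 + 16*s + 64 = (s + 4)*(s^4 - 8*s^2 + 16) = (s + 2)*(s + 4)*(s^3 - 2*s^2 - 4*s + 8) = (s - 2)*(s + 2)*(s + 4)*(s^2 - 4) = (s - 2)^2*(s + 2)*(s + 4)*(s + 2)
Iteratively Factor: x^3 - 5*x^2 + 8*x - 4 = (x - 2)*(x^2 - 3*x + 2) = (x - 2)^2*(x - 1)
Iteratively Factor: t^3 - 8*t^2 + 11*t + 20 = (t - 4)*(t^2 - 4*t - 5) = (t - 4)*(t + 1)*(t - 5)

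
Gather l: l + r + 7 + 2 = l + r + 9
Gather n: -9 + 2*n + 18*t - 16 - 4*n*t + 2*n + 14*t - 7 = n*(4 - 4*t) + 32*t - 32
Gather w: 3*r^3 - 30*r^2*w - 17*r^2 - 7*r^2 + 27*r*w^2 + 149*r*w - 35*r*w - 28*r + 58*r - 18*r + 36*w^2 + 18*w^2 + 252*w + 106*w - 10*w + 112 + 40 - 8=3*r^3 - 24*r^2 + 12*r + w^2*(27*r + 54) + w*(-30*r^2 + 114*r + 348) + 144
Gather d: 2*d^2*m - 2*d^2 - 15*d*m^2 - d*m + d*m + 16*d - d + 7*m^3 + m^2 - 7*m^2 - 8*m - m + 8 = d^2*(2*m - 2) + d*(15 - 15*m^2) + 7*m^3 - 6*m^2 - 9*m + 8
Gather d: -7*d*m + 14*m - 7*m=-7*d*m + 7*m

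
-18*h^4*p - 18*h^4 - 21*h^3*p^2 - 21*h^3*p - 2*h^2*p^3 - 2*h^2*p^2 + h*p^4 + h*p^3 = (-6*h + p)*(h + p)*(3*h + p)*(h*p + h)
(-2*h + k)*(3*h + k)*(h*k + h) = -6*h^3*k - 6*h^3 + h^2*k^2 + h^2*k + h*k^3 + h*k^2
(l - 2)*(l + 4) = l^2 + 2*l - 8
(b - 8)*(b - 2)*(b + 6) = b^3 - 4*b^2 - 44*b + 96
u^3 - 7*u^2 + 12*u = u*(u - 4)*(u - 3)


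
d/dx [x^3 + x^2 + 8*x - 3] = 3*x^2 + 2*x + 8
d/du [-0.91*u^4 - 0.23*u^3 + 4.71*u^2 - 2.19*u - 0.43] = -3.64*u^3 - 0.69*u^2 + 9.42*u - 2.19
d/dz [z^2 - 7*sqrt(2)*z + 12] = 2*z - 7*sqrt(2)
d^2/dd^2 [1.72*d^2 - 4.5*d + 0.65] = 3.44000000000000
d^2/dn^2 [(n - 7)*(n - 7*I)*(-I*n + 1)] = -6*I*n - 12 + 14*I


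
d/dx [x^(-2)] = -2/x^3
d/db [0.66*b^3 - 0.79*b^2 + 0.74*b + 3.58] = 1.98*b^2 - 1.58*b + 0.74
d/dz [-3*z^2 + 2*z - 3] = 2 - 6*z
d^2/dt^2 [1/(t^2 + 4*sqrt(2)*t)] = 2*(-t*(t + 4*sqrt(2)) + 4*(t + 2*sqrt(2))^2)/(t^3*(t + 4*sqrt(2))^3)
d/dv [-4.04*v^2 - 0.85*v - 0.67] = -8.08*v - 0.85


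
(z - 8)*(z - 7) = z^2 - 15*z + 56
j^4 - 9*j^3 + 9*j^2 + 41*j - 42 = (j - 7)*(j - 3)*(j - 1)*(j + 2)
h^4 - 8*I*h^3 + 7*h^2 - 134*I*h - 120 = (h - 6*I)*(h - 5*I)*(h - I)*(h + 4*I)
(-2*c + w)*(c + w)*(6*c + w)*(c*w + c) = -12*c^4*w - 12*c^4 - 8*c^3*w^2 - 8*c^3*w + 5*c^2*w^3 + 5*c^2*w^2 + c*w^4 + c*w^3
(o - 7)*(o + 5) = o^2 - 2*o - 35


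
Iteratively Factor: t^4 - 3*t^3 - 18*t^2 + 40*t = (t + 4)*(t^3 - 7*t^2 + 10*t) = t*(t + 4)*(t^2 - 7*t + 10) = t*(t - 2)*(t + 4)*(t - 5)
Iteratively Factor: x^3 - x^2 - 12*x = (x + 3)*(x^2 - 4*x) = (x - 4)*(x + 3)*(x)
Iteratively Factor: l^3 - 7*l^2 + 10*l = (l - 2)*(l^2 - 5*l) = (l - 5)*(l - 2)*(l)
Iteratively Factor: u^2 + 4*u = (u)*(u + 4)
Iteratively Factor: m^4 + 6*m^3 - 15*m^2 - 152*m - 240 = (m + 4)*(m^3 + 2*m^2 - 23*m - 60) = (m + 3)*(m + 4)*(m^2 - m - 20) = (m + 3)*(m + 4)^2*(m - 5)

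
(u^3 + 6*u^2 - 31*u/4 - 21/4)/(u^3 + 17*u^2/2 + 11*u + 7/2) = (u - 3/2)/(u + 1)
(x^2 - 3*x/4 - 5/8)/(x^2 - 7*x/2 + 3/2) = (8*x^2 - 6*x - 5)/(4*(2*x^2 - 7*x + 3))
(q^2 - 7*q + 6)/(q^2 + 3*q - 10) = (q^2 - 7*q + 6)/(q^2 + 3*q - 10)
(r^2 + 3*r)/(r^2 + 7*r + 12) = r/(r + 4)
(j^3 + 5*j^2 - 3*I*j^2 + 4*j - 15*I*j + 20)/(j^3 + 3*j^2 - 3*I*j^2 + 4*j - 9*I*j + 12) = (j + 5)/(j + 3)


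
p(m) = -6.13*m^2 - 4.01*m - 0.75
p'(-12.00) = 143.11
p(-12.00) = -835.35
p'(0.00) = -4.01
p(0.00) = -0.75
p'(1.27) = -19.58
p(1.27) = -15.73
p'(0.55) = -10.75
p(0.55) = -4.81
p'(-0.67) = 4.20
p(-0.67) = -0.82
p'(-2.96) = 32.28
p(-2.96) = -42.59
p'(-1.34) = 12.42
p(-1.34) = -6.38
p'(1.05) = -16.88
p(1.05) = -11.72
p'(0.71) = -12.71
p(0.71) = -6.69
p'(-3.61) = 40.25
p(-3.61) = -66.16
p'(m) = -12.26*m - 4.01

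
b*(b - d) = b^2 - b*d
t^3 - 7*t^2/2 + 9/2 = (t - 3)*(t - 3/2)*(t + 1)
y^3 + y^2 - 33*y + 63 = (y - 3)^2*(y + 7)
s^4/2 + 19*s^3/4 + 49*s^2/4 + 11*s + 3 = (s/2 + 1/2)*(s + 1/2)*(s + 2)*(s + 6)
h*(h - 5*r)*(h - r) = h^3 - 6*h^2*r + 5*h*r^2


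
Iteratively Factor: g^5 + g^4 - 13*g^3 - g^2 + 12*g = (g)*(g^4 + g^3 - 13*g^2 - g + 12) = g*(g + 1)*(g^3 - 13*g + 12) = g*(g - 1)*(g + 1)*(g^2 + g - 12) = g*(g - 3)*(g - 1)*(g + 1)*(g + 4)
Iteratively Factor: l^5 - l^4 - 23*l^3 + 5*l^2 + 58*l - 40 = (l + 2)*(l^4 - 3*l^3 - 17*l^2 + 39*l - 20) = (l - 1)*(l + 2)*(l^3 - 2*l^2 - 19*l + 20) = (l - 5)*(l - 1)*(l + 2)*(l^2 + 3*l - 4) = (l - 5)*(l - 1)^2*(l + 2)*(l + 4)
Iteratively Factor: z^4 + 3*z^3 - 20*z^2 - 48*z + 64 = (z - 1)*(z^3 + 4*z^2 - 16*z - 64) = (z - 4)*(z - 1)*(z^2 + 8*z + 16) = (z - 4)*(z - 1)*(z + 4)*(z + 4)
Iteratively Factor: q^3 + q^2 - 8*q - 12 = (q - 3)*(q^2 + 4*q + 4) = (q - 3)*(q + 2)*(q + 2)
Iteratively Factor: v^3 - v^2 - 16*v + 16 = (v + 4)*(v^2 - 5*v + 4) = (v - 1)*(v + 4)*(v - 4)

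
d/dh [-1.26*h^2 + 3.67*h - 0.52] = 3.67 - 2.52*h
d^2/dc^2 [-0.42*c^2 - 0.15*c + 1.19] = -0.840000000000000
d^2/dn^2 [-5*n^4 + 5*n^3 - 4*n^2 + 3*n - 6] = -60*n^2 + 30*n - 8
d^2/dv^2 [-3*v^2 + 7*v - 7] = -6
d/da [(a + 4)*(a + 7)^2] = 3*(a + 5)*(a + 7)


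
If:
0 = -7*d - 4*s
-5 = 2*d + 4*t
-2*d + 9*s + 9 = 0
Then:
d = 36/71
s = -63/71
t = -427/284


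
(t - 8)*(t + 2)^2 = t^3 - 4*t^2 - 28*t - 32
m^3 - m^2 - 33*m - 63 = (m - 7)*(m + 3)^2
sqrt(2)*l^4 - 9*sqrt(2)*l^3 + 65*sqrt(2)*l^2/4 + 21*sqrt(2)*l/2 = l*(l - 6)*(l - 7/2)*(sqrt(2)*l + sqrt(2)/2)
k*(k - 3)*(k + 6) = k^3 + 3*k^2 - 18*k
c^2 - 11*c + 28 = (c - 7)*(c - 4)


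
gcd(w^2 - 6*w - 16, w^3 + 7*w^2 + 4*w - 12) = w + 2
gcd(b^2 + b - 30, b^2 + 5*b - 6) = b + 6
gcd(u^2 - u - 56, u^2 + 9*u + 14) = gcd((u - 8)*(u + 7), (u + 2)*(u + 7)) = u + 7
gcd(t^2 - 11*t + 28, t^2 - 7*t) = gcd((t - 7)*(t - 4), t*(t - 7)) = t - 7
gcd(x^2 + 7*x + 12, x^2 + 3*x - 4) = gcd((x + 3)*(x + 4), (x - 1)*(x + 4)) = x + 4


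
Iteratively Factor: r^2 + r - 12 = (r - 3)*(r + 4)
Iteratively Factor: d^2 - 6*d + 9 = (d - 3)*(d - 3)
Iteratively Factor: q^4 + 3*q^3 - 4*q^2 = (q - 1)*(q^3 + 4*q^2) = q*(q - 1)*(q^2 + 4*q) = q*(q - 1)*(q + 4)*(q)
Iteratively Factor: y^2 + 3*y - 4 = (y - 1)*(y + 4)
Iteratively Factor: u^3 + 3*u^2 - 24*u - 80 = (u + 4)*(u^2 - u - 20) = (u + 4)^2*(u - 5)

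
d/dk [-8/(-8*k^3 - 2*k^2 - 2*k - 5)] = 16*(-12*k^2 - 2*k - 1)/(8*k^3 + 2*k^2 + 2*k + 5)^2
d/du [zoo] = 0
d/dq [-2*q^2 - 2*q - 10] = -4*q - 2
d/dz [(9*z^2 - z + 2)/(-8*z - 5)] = 3*(-24*z^2 - 30*z + 7)/(64*z^2 + 80*z + 25)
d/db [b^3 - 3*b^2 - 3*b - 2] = 3*b^2 - 6*b - 3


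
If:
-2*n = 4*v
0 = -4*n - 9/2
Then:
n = -9/8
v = 9/16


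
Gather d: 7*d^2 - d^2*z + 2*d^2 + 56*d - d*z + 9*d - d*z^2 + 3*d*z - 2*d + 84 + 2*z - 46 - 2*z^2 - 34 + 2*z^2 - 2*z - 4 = d^2*(9 - z) + d*(-z^2 + 2*z + 63)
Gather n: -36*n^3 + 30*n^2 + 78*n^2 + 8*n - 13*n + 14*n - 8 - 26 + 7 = -36*n^3 + 108*n^2 + 9*n - 27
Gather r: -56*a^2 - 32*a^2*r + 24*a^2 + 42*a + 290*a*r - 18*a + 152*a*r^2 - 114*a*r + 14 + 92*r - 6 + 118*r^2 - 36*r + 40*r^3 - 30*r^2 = -32*a^2 + 24*a + 40*r^3 + r^2*(152*a + 88) + r*(-32*a^2 + 176*a + 56) + 8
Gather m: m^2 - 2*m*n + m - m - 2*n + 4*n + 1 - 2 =m^2 - 2*m*n + 2*n - 1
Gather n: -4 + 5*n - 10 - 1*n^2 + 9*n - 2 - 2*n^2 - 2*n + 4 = -3*n^2 + 12*n - 12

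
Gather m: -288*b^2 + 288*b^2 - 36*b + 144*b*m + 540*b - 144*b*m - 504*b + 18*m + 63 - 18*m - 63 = 0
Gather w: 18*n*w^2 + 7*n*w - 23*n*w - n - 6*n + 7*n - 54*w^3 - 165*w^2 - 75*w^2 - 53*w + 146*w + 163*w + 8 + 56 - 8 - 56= -54*w^3 + w^2*(18*n - 240) + w*(256 - 16*n)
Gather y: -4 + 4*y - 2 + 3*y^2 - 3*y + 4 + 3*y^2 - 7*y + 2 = 6*y^2 - 6*y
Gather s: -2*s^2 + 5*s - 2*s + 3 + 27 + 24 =-2*s^2 + 3*s + 54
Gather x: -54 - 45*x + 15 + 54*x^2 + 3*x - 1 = 54*x^2 - 42*x - 40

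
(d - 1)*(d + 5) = d^2 + 4*d - 5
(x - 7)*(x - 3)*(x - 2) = x^3 - 12*x^2 + 41*x - 42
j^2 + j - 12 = (j - 3)*(j + 4)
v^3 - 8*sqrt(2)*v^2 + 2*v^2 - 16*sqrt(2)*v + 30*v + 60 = (v + 2)*(v - 5*sqrt(2))*(v - 3*sqrt(2))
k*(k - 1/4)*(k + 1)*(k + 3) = k^4 + 15*k^3/4 + 2*k^2 - 3*k/4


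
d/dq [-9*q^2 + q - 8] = 1 - 18*q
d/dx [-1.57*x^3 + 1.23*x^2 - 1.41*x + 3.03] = -4.71*x^2 + 2.46*x - 1.41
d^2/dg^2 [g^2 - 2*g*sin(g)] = 2*g*sin(g) - 4*cos(g) + 2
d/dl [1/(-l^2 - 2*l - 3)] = 2*(l + 1)/(l^2 + 2*l + 3)^2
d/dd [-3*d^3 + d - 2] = 1 - 9*d^2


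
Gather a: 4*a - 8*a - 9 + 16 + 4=11 - 4*a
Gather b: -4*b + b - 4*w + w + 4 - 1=-3*b - 3*w + 3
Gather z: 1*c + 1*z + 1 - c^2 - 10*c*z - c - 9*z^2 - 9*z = -c^2 - 9*z^2 + z*(-10*c - 8) + 1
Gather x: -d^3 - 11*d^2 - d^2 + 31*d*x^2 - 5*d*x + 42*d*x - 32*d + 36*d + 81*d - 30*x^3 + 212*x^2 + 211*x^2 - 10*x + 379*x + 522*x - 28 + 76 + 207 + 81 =-d^3 - 12*d^2 + 85*d - 30*x^3 + x^2*(31*d + 423) + x*(37*d + 891) + 336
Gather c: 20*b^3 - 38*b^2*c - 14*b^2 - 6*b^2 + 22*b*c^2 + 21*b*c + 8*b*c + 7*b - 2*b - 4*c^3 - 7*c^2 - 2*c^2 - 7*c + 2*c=20*b^3 - 20*b^2 + 5*b - 4*c^3 + c^2*(22*b - 9) + c*(-38*b^2 + 29*b - 5)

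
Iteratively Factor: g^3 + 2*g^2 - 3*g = (g + 3)*(g^2 - g) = (g - 1)*(g + 3)*(g)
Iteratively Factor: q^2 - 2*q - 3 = (q + 1)*(q - 3)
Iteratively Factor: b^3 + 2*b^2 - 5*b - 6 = (b - 2)*(b^2 + 4*b + 3) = (b - 2)*(b + 3)*(b + 1)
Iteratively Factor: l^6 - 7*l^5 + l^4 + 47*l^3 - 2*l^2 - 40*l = (l + 1)*(l^5 - 8*l^4 + 9*l^3 + 38*l^2 - 40*l) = (l - 5)*(l + 1)*(l^4 - 3*l^3 - 6*l^2 + 8*l) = (l - 5)*(l + 1)*(l + 2)*(l^3 - 5*l^2 + 4*l) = (l - 5)*(l - 1)*(l + 1)*(l + 2)*(l^2 - 4*l) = (l - 5)*(l - 4)*(l - 1)*(l + 1)*(l + 2)*(l)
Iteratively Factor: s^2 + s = (s + 1)*(s)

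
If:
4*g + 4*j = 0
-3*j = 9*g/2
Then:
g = 0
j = 0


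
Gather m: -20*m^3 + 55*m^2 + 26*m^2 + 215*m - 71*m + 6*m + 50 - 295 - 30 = -20*m^3 + 81*m^2 + 150*m - 275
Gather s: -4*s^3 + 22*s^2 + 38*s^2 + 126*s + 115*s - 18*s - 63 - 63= -4*s^3 + 60*s^2 + 223*s - 126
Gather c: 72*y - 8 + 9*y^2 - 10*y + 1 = 9*y^2 + 62*y - 7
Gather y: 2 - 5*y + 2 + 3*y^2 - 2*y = 3*y^2 - 7*y + 4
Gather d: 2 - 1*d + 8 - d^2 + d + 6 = 16 - d^2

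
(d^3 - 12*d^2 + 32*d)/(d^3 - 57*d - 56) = d*(d - 4)/(d^2 + 8*d + 7)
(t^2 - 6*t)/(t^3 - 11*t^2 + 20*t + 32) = t*(t - 6)/(t^3 - 11*t^2 + 20*t + 32)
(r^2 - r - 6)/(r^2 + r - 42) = (r^2 - r - 6)/(r^2 + r - 42)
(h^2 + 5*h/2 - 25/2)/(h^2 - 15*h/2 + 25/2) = (h + 5)/(h - 5)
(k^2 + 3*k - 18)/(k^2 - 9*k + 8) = (k^2 + 3*k - 18)/(k^2 - 9*k + 8)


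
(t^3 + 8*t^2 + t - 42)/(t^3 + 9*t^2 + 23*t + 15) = (t^2 + 5*t - 14)/(t^2 + 6*t + 5)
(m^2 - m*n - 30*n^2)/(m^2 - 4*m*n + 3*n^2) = (m^2 - m*n - 30*n^2)/(m^2 - 4*m*n + 3*n^2)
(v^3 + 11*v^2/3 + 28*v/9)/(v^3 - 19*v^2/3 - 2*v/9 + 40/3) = v*(3*v + 7)/(3*v^2 - 23*v + 30)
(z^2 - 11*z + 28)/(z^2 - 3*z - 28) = (z - 4)/(z + 4)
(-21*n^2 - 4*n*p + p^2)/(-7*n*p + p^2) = (3*n + p)/p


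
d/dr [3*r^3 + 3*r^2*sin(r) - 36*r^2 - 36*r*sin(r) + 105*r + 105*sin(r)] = 3*r^2*cos(r) + 9*r^2 + 6*r*sin(r) - 36*r*cos(r) - 72*r - 36*sin(r) + 105*cos(r) + 105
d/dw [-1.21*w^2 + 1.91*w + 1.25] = 1.91 - 2.42*w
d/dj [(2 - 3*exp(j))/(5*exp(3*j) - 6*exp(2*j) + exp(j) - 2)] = ((3*exp(j) - 2)*(15*exp(2*j) - 12*exp(j) + 1) - 15*exp(3*j) + 18*exp(2*j) - 3*exp(j) + 6)*exp(j)/(5*exp(3*j) - 6*exp(2*j) + exp(j) - 2)^2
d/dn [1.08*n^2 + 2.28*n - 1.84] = 2.16*n + 2.28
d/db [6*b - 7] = 6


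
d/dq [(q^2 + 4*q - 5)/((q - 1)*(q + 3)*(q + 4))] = (-q^2 - 10*q - 23)/(q^4 + 14*q^3 + 73*q^2 + 168*q + 144)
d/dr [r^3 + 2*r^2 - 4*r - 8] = 3*r^2 + 4*r - 4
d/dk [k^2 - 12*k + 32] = 2*k - 12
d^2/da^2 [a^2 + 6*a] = 2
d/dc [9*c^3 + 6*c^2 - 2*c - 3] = 27*c^2 + 12*c - 2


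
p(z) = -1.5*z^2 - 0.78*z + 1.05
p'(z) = -3.0*z - 0.78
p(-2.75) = -8.15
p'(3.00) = -9.78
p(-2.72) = -7.93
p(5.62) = -50.71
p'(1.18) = -4.32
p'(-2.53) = 6.81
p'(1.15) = -4.23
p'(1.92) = -6.54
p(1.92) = -5.98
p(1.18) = -1.96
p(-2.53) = -6.58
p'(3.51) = -11.31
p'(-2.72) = 7.38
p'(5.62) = -17.64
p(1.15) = -1.83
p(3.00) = -14.79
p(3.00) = -14.79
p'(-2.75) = 7.47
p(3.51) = -20.17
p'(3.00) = -9.78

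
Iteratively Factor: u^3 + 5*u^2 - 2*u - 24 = (u + 4)*(u^2 + u - 6) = (u + 3)*(u + 4)*(u - 2)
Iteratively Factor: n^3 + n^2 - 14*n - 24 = (n + 2)*(n^2 - n - 12) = (n + 2)*(n + 3)*(n - 4)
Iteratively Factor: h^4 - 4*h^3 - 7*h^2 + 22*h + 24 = (h + 2)*(h^3 - 6*h^2 + 5*h + 12) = (h - 4)*(h + 2)*(h^2 - 2*h - 3) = (h - 4)*(h + 1)*(h + 2)*(h - 3)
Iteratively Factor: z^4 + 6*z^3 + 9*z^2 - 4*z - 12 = (z + 2)*(z^3 + 4*z^2 + z - 6) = (z - 1)*(z + 2)*(z^2 + 5*z + 6) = (z - 1)*(z + 2)*(z + 3)*(z + 2)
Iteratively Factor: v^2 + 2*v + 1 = (v + 1)*(v + 1)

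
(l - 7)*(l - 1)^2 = l^3 - 9*l^2 + 15*l - 7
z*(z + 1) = z^2 + z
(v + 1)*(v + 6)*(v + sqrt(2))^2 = v^4 + 2*sqrt(2)*v^3 + 7*v^3 + 8*v^2 + 14*sqrt(2)*v^2 + 14*v + 12*sqrt(2)*v + 12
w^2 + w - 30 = (w - 5)*(w + 6)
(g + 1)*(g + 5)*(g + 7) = g^3 + 13*g^2 + 47*g + 35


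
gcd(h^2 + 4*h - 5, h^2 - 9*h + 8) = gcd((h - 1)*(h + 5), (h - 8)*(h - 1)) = h - 1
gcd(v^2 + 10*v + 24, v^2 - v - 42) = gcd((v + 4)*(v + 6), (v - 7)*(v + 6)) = v + 6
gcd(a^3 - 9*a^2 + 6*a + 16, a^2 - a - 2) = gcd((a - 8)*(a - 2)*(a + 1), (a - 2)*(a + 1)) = a^2 - a - 2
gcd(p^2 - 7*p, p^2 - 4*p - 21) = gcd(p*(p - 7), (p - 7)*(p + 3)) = p - 7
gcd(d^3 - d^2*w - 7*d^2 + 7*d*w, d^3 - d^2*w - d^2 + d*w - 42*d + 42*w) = -d^2 + d*w + 7*d - 7*w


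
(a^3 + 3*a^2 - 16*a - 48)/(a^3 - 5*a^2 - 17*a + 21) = (a^2 - 16)/(a^2 - 8*a + 7)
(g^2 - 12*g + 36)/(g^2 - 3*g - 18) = (g - 6)/(g + 3)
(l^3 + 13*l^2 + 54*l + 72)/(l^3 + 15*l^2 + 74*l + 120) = (l + 3)/(l + 5)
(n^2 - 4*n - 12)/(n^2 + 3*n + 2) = (n - 6)/(n + 1)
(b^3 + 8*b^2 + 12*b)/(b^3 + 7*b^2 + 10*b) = (b + 6)/(b + 5)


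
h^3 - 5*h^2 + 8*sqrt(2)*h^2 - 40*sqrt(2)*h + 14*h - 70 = (h - 5)*(h + sqrt(2))*(h + 7*sqrt(2))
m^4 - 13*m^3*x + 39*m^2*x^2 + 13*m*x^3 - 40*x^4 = (m - 8*x)*(m - 5*x)*(m - x)*(m + x)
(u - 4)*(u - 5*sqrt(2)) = u^2 - 5*sqrt(2)*u - 4*u + 20*sqrt(2)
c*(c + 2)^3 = c^4 + 6*c^3 + 12*c^2 + 8*c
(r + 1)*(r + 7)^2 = r^3 + 15*r^2 + 63*r + 49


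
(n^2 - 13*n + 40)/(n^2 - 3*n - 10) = (n - 8)/(n + 2)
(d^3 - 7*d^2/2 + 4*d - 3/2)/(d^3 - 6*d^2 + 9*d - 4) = (d - 3/2)/(d - 4)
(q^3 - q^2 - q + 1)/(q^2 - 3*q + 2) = (q^2 - 1)/(q - 2)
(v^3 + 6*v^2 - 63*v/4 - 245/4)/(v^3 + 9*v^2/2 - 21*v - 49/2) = (v + 5/2)/(v + 1)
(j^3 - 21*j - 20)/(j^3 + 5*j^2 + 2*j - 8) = (j^2 - 4*j - 5)/(j^2 + j - 2)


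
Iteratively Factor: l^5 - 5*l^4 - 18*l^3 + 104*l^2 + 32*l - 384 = (l - 3)*(l^4 - 2*l^3 - 24*l^2 + 32*l + 128) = (l - 3)*(l + 4)*(l^3 - 6*l^2 + 32) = (l - 4)*(l - 3)*(l + 4)*(l^2 - 2*l - 8) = (l - 4)^2*(l - 3)*(l + 4)*(l + 2)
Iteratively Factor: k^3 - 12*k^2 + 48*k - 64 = (k - 4)*(k^2 - 8*k + 16) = (k - 4)^2*(k - 4)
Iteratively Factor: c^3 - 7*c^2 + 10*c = (c - 2)*(c^2 - 5*c) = c*(c - 2)*(c - 5)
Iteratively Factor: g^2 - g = (g - 1)*(g)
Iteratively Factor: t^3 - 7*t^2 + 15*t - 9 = (t - 3)*(t^2 - 4*t + 3) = (t - 3)*(t - 1)*(t - 3)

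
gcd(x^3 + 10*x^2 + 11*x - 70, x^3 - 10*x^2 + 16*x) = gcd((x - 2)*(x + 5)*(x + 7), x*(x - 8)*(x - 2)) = x - 2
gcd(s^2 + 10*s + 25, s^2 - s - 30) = s + 5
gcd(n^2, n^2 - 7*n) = n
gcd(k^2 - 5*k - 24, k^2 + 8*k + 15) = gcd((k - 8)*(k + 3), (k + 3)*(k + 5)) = k + 3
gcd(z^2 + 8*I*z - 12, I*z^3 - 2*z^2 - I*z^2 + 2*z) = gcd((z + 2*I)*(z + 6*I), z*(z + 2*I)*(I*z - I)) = z + 2*I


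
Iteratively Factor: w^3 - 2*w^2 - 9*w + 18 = (w + 3)*(w^2 - 5*w + 6) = (w - 2)*(w + 3)*(w - 3)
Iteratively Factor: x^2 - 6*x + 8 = (x - 4)*(x - 2)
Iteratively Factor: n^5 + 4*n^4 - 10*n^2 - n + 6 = (n + 1)*(n^4 + 3*n^3 - 3*n^2 - 7*n + 6) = (n + 1)*(n + 3)*(n^3 - 3*n + 2) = (n + 1)*(n + 2)*(n + 3)*(n^2 - 2*n + 1) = (n - 1)*(n + 1)*(n + 2)*(n + 3)*(n - 1)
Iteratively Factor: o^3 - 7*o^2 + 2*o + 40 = (o + 2)*(o^2 - 9*o + 20) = (o - 5)*(o + 2)*(o - 4)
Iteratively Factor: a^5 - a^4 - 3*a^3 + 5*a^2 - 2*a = (a)*(a^4 - a^3 - 3*a^2 + 5*a - 2) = a*(a - 1)*(a^3 - 3*a + 2) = a*(a - 1)*(a + 2)*(a^2 - 2*a + 1) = a*(a - 1)^2*(a + 2)*(a - 1)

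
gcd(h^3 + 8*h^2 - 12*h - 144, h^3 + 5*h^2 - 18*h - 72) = h^2 + 2*h - 24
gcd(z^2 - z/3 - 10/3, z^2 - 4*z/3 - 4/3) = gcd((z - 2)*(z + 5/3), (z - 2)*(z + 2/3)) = z - 2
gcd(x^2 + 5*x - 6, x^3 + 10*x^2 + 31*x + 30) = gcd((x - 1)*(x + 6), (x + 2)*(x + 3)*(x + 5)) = 1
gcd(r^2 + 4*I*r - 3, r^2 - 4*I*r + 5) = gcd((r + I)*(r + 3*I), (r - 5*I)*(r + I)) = r + I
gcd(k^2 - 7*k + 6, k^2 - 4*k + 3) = k - 1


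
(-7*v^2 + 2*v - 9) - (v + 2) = -7*v^2 + v - 11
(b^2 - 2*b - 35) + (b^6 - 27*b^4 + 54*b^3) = b^6 - 27*b^4 + 54*b^3 + b^2 - 2*b - 35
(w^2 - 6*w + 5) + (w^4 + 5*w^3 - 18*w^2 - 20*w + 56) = w^4 + 5*w^3 - 17*w^2 - 26*w + 61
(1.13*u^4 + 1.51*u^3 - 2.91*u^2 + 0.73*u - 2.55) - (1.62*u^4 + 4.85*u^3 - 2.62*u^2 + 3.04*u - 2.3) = -0.49*u^4 - 3.34*u^3 - 0.29*u^2 - 2.31*u - 0.25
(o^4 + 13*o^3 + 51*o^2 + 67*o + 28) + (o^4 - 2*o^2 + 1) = 2*o^4 + 13*o^3 + 49*o^2 + 67*o + 29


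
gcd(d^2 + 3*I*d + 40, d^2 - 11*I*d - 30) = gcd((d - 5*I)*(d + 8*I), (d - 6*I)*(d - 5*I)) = d - 5*I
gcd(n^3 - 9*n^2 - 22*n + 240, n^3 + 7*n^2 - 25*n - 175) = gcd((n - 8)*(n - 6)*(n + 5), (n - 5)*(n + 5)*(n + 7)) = n + 5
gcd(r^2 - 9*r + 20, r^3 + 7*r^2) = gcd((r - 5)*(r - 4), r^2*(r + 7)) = 1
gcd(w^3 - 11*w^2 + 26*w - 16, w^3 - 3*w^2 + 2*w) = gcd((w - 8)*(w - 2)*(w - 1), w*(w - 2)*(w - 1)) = w^2 - 3*w + 2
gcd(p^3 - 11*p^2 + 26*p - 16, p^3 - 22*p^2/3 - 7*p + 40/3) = p^2 - 9*p + 8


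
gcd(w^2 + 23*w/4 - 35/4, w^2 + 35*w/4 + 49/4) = w + 7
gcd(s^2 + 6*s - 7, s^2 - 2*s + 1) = s - 1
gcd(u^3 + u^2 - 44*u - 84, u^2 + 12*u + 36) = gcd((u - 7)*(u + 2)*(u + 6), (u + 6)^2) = u + 6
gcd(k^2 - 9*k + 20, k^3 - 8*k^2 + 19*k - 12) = k - 4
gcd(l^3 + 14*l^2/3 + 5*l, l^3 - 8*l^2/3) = l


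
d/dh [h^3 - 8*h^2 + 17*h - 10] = 3*h^2 - 16*h + 17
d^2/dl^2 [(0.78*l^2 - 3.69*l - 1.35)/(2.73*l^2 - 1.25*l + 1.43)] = (-49.678902*l^3 - 78.638742*l^2 + 114.073596*l - 3.679926)/(20.346417*l^6 - 27.948375*l^5 + 44.769816*l^4 - 31.232375*l^3 + 23.450856*l^2 - 7.668375*l + 2.924207)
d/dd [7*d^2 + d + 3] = 14*d + 1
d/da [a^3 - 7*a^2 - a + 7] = 3*a^2 - 14*a - 1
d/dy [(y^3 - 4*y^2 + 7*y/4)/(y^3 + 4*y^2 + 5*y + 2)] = (16*y^3 - 3*y^2 - 39*y + 7)/(2*(y^5 + 7*y^4 + 19*y^3 + 25*y^2 + 16*y + 4))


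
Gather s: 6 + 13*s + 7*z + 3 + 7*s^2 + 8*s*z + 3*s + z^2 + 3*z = 7*s^2 + s*(8*z + 16) + z^2 + 10*z + 9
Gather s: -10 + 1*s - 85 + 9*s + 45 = 10*s - 50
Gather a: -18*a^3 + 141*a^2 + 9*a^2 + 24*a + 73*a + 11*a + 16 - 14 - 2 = -18*a^3 + 150*a^2 + 108*a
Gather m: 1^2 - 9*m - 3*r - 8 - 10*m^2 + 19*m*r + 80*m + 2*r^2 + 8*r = -10*m^2 + m*(19*r + 71) + 2*r^2 + 5*r - 7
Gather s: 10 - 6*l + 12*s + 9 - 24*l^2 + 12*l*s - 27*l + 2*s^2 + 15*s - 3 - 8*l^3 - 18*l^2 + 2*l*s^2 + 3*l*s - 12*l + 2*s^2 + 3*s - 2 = -8*l^3 - 42*l^2 - 45*l + s^2*(2*l + 4) + s*(15*l + 30) + 14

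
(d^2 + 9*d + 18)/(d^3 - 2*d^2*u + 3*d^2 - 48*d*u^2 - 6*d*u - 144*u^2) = (-d - 6)/(-d^2 + 2*d*u + 48*u^2)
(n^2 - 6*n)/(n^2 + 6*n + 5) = n*(n - 6)/(n^2 + 6*n + 5)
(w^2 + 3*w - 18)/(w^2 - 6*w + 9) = (w + 6)/(w - 3)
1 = 1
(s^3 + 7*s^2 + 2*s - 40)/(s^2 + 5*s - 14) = (s^2 + 9*s + 20)/(s + 7)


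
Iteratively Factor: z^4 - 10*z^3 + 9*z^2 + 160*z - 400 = (z - 5)*(z^3 - 5*z^2 - 16*z + 80) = (z - 5)*(z - 4)*(z^2 - z - 20) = (z - 5)*(z - 4)*(z + 4)*(z - 5)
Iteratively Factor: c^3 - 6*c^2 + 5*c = (c - 5)*(c^2 - c) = c*(c - 5)*(c - 1)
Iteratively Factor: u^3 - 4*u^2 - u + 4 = (u + 1)*(u^2 - 5*u + 4) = (u - 4)*(u + 1)*(u - 1)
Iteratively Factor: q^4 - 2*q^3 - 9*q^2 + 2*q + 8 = (q - 1)*(q^3 - q^2 - 10*q - 8) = (q - 1)*(q + 1)*(q^2 - 2*q - 8) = (q - 4)*(q - 1)*(q + 1)*(q + 2)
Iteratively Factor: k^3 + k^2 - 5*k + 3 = (k - 1)*(k^2 + 2*k - 3) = (k - 1)^2*(k + 3)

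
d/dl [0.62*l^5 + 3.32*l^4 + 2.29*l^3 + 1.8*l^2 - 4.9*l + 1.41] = 3.1*l^4 + 13.28*l^3 + 6.87*l^2 + 3.6*l - 4.9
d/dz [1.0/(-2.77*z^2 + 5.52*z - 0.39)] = (5.54*z - 5.52)/(2.77*z^2 - 5.52*z + 0.39)^2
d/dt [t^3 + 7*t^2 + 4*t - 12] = 3*t^2 + 14*t + 4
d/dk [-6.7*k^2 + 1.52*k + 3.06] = 1.52 - 13.4*k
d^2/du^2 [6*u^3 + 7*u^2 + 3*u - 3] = 36*u + 14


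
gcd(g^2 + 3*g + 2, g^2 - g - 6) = g + 2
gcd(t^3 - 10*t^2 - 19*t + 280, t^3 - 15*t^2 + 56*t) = t^2 - 15*t + 56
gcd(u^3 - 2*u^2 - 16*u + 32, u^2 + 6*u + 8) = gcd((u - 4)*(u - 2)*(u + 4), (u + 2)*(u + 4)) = u + 4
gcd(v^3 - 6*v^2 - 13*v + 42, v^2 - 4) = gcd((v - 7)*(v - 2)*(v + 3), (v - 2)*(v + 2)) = v - 2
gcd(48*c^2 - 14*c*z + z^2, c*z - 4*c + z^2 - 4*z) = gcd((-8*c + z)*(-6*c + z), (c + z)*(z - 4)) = 1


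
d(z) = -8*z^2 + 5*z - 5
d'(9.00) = -139.00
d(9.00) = -608.00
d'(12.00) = -187.00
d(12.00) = -1097.00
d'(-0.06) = 5.96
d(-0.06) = -5.33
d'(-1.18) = 23.88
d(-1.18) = -22.04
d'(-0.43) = 11.88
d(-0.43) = -8.63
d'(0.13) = 2.92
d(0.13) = -4.49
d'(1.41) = -17.56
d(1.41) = -13.85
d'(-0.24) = 8.84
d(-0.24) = -6.66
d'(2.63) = -37.08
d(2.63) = -47.19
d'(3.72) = -54.52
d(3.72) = -97.11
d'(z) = 5 - 16*z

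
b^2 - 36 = (b - 6)*(b + 6)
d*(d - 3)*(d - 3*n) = d^3 - 3*d^2*n - 3*d^2 + 9*d*n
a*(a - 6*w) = a^2 - 6*a*w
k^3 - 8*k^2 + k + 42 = (k - 7)*(k - 3)*(k + 2)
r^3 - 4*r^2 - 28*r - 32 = (r - 8)*(r + 2)^2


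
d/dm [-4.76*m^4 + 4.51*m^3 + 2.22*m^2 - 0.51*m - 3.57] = -19.04*m^3 + 13.53*m^2 + 4.44*m - 0.51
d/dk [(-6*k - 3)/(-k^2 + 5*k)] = 3*(-2*k^2 - 2*k + 5)/(k^2*(k^2 - 10*k + 25))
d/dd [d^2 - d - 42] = 2*d - 1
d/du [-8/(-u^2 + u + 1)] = 8*(1 - 2*u)/(-u^2 + u + 1)^2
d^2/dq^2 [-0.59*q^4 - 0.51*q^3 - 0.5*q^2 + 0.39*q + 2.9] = -7.08*q^2 - 3.06*q - 1.0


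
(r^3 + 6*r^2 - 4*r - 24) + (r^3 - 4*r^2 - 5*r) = 2*r^3 + 2*r^2 - 9*r - 24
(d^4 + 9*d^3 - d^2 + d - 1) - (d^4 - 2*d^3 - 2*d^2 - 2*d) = 11*d^3 + d^2 + 3*d - 1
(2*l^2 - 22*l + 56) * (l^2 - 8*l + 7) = 2*l^4 - 38*l^3 + 246*l^2 - 602*l + 392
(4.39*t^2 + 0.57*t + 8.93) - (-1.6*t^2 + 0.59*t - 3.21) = 5.99*t^2 - 0.02*t + 12.14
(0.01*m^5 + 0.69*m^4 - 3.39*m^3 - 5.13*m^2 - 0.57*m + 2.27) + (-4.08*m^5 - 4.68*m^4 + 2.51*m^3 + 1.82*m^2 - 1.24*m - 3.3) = -4.07*m^5 - 3.99*m^4 - 0.88*m^3 - 3.31*m^2 - 1.81*m - 1.03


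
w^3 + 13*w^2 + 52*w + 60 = (w + 2)*(w + 5)*(w + 6)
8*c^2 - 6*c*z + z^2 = (-4*c + z)*(-2*c + z)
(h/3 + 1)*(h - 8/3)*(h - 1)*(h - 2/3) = h^4/3 - 4*h^3/9 - 71*h^2/27 + 122*h/27 - 16/9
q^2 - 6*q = q*(q - 6)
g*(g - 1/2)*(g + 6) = g^3 + 11*g^2/2 - 3*g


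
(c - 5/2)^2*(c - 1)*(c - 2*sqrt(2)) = c^4 - 6*c^3 - 2*sqrt(2)*c^3 + 45*c^2/4 + 12*sqrt(2)*c^2 - 45*sqrt(2)*c/2 - 25*c/4 + 25*sqrt(2)/2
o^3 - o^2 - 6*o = o*(o - 3)*(o + 2)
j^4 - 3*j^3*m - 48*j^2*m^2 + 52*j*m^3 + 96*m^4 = (j - 8*m)*(j - 2*m)*(j + m)*(j + 6*m)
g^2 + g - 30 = (g - 5)*(g + 6)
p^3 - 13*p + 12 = (p - 3)*(p - 1)*(p + 4)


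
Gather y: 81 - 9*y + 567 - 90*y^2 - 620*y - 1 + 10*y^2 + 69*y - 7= -80*y^2 - 560*y + 640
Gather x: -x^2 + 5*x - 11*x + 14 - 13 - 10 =-x^2 - 6*x - 9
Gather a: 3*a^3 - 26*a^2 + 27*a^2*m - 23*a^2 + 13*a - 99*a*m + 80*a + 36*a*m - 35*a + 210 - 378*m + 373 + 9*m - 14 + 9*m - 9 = 3*a^3 + a^2*(27*m - 49) + a*(58 - 63*m) - 360*m + 560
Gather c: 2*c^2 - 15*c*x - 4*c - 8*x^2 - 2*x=2*c^2 + c*(-15*x - 4) - 8*x^2 - 2*x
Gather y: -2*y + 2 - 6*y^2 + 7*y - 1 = -6*y^2 + 5*y + 1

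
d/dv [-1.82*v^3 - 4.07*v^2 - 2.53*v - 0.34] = -5.46*v^2 - 8.14*v - 2.53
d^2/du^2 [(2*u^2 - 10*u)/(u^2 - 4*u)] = -4/(u^3 - 12*u^2 + 48*u - 64)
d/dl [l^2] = 2*l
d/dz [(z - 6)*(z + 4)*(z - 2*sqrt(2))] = 3*z^2 - 4*sqrt(2)*z - 4*z - 24 + 4*sqrt(2)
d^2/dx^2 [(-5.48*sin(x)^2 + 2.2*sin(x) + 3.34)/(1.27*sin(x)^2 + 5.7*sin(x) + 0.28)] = (1.06581410364015e-14*sin(x)^6 - 43.2181*sin(x)^5 + 164.627904*sin(x)^4 + 44.83358*sin(x)^3 - 54.5214120000001*sin(x)^2 + 145.5338*sin(x) + 206.776128)/(2.048383*sin(x)^6 + 27.58059*sin(x)^5 + 125.141736*sin(x)^4 + 197.35452*sin(x)^3 + 27.590304*sin(x)^2 + 1.34064*sin(x) + 0.021952)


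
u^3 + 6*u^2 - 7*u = u*(u - 1)*(u + 7)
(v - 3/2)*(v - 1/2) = v^2 - 2*v + 3/4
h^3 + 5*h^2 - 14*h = h*(h - 2)*(h + 7)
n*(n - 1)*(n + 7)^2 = n^4 + 13*n^3 + 35*n^2 - 49*n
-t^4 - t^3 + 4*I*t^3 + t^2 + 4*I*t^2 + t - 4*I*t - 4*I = (t + 1)*(t - 4*I)*(-I*t - I)*(-I*t + I)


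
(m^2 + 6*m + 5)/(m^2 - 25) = (m + 1)/(m - 5)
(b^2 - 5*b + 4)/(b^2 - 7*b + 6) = (b - 4)/(b - 6)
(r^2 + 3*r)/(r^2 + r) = (r + 3)/(r + 1)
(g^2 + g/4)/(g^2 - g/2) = (4*g + 1)/(2*(2*g - 1))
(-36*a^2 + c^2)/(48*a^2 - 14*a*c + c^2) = (-6*a - c)/(8*a - c)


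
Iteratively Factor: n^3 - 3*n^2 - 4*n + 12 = (n - 3)*(n^2 - 4) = (n - 3)*(n - 2)*(n + 2)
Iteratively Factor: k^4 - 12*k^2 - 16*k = (k + 2)*(k^3 - 2*k^2 - 8*k) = k*(k + 2)*(k^2 - 2*k - 8) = k*(k + 2)^2*(k - 4)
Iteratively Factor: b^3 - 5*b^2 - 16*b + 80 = (b - 4)*(b^2 - b - 20) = (b - 4)*(b + 4)*(b - 5)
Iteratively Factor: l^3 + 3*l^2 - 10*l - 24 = (l + 4)*(l^2 - l - 6) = (l - 3)*(l + 4)*(l + 2)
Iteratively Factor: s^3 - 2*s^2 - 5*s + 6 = (s + 2)*(s^2 - 4*s + 3) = (s - 1)*(s + 2)*(s - 3)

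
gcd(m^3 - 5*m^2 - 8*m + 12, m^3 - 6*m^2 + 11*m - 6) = m - 1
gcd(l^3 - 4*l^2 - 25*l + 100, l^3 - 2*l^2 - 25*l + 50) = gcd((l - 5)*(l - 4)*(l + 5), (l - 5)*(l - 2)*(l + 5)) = l^2 - 25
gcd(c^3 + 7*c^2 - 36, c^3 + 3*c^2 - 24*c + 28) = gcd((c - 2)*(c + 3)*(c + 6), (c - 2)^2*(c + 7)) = c - 2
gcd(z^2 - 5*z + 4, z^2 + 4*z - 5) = z - 1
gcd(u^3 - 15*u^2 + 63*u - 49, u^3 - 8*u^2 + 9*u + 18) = 1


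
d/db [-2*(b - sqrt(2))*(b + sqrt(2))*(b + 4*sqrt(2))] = -6*b^2 - 16*sqrt(2)*b + 4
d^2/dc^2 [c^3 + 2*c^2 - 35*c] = 6*c + 4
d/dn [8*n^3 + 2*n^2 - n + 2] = 24*n^2 + 4*n - 1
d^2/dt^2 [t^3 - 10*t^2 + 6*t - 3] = 6*t - 20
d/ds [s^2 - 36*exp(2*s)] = 2*s - 72*exp(2*s)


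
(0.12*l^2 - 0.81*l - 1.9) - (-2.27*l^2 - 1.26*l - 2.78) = 2.39*l^2 + 0.45*l + 0.88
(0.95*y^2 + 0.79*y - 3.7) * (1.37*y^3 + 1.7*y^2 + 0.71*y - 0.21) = 1.3015*y^5 + 2.6973*y^4 - 3.0515*y^3 - 5.9286*y^2 - 2.7929*y + 0.777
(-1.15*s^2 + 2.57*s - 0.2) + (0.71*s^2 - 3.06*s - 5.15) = -0.44*s^2 - 0.49*s - 5.35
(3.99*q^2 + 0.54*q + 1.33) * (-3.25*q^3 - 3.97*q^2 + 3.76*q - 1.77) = -12.9675*q^5 - 17.5953*q^4 + 8.5361*q^3 - 10.312*q^2 + 4.045*q - 2.3541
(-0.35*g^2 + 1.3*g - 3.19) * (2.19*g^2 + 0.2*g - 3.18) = -0.7665*g^4 + 2.777*g^3 - 5.6131*g^2 - 4.772*g + 10.1442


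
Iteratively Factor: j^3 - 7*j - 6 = (j + 1)*(j^2 - j - 6) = (j + 1)*(j + 2)*(j - 3)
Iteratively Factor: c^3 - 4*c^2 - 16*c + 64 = (c - 4)*(c^2 - 16) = (c - 4)^2*(c + 4)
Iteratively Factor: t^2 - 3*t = (t)*(t - 3)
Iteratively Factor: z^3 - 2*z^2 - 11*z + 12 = (z - 4)*(z^2 + 2*z - 3) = (z - 4)*(z + 3)*(z - 1)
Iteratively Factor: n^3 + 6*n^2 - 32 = (n + 4)*(n^2 + 2*n - 8) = (n + 4)^2*(n - 2)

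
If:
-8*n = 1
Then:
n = -1/8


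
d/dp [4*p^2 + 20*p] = 8*p + 20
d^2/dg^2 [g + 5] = 0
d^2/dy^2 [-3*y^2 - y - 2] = -6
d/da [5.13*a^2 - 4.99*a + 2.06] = 10.26*a - 4.99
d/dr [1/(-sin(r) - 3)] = cos(r)/(sin(r) + 3)^2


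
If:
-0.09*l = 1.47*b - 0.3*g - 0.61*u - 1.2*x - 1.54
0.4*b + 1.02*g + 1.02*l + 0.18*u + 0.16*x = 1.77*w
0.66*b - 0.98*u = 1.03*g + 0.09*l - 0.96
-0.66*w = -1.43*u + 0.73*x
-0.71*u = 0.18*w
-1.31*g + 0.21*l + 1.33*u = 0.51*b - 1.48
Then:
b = -0.06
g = 1.05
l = 0.99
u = -0.26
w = 1.01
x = -1.41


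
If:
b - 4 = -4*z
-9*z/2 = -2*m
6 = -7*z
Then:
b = 52/7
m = -27/14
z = -6/7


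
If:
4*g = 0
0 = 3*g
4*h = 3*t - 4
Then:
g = 0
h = 3*t/4 - 1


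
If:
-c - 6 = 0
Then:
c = -6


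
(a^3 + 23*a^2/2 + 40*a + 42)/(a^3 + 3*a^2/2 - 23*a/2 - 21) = (2*a^2 + 19*a + 42)/(2*a^2 - a - 21)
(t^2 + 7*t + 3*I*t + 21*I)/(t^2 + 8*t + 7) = (t + 3*I)/(t + 1)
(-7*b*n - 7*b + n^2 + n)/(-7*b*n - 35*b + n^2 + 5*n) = (n + 1)/(n + 5)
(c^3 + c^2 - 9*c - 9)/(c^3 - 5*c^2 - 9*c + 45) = (c + 1)/(c - 5)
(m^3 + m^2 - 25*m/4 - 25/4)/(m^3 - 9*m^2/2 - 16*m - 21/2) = (4*m^2 - 25)/(2*(2*m^2 - 11*m - 21))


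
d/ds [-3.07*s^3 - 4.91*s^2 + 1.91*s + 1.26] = -9.21*s^2 - 9.82*s + 1.91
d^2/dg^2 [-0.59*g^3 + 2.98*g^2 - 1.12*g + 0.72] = 5.96 - 3.54*g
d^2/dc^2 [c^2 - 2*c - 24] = 2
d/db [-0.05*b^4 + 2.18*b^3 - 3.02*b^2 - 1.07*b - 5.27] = -0.2*b^3 + 6.54*b^2 - 6.04*b - 1.07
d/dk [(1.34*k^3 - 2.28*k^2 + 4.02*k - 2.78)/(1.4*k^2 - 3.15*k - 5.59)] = (1.876*k^4 - 8.442*k^3 - 20.9178*k^2 + 33.2744*k - 31.2288)/(1.96*k^4 - 8.82*k^3 - 5.7295*k^2 + 35.217*k + 31.2481)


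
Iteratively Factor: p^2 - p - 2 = (p - 2)*(p + 1)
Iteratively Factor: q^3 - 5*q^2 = (q)*(q^2 - 5*q) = q*(q - 5)*(q)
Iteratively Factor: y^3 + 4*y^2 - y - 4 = (y + 1)*(y^2 + 3*y - 4) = (y - 1)*(y + 1)*(y + 4)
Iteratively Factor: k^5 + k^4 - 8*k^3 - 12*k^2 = (k + 2)*(k^4 - k^3 - 6*k^2) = k*(k + 2)*(k^3 - k^2 - 6*k) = k*(k - 3)*(k + 2)*(k^2 + 2*k) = k*(k - 3)*(k + 2)^2*(k)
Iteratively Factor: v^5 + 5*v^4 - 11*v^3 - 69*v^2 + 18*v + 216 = (v - 3)*(v^4 + 8*v^3 + 13*v^2 - 30*v - 72) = (v - 3)*(v - 2)*(v^3 + 10*v^2 + 33*v + 36) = (v - 3)*(v - 2)*(v + 4)*(v^2 + 6*v + 9) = (v - 3)*(v - 2)*(v + 3)*(v + 4)*(v + 3)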